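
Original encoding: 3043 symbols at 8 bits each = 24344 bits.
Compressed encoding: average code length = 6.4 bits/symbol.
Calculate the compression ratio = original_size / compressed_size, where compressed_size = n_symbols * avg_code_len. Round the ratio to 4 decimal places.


original_size = n_symbols * orig_bits = 3043 * 8 = 24344 bits
compressed_size = n_symbols * avg_code_len = 3043 * 6.4 = 19475.2 bits
ratio = original_size / compressed_size = 24344 / 19475.2 = 1.25

Compression ratio = 1.25


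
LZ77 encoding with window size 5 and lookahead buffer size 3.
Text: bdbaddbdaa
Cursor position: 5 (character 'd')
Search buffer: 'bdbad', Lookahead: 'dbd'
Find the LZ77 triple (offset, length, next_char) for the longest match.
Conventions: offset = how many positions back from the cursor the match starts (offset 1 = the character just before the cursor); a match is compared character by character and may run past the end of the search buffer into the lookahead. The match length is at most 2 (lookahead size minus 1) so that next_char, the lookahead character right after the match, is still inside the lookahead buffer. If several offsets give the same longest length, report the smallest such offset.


Try each offset into the search buffer:
  offset=1 (pos 4, char 'd'): match length 1
  offset=2 (pos 3, char 'a'): match length 0
  offset=3 (pos 2, char 'b'): match length 0
  offset=4 (pos 1, char 'd'): match length 2
  offset=5 (pos 0, char 'b'): match length 0
Longest match has length 2 at offset 4.
next_char = character at position 5 + 2 = 7 -> 'd'

Best match: offset=4, length=2 (matching 'db' starting at position 1)
LZ77 triple: (4, 2, 'd')


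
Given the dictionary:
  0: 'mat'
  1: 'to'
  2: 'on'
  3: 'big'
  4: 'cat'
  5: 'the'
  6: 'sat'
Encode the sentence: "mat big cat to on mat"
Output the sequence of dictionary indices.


Look up each word in the dictionary:
  'mat' -> 0
  'big' -> 3
  'cat' -> 4
  'to' -> 1
  'on' -> 2
  'mat' -> 0

Encoded: [0, 3, 4, 1, 2, 0]


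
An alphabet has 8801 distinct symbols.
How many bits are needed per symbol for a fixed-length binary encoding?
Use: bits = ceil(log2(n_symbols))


log2(8801) = 13.1035
Bracket: 2^13 = 8192 < 8801 <= 2^14 = 16384
So ceil(log2(8801)) = 14

bits = ceil(log2(8801)) = ceil(13.1035) = 14 bits


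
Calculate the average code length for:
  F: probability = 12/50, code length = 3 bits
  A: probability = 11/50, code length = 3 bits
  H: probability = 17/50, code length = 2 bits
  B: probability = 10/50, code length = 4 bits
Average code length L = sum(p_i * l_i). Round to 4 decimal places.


Weighted contributions p_i * l_i:
  F: (12/50) * 3 = 36/50
  A: (11/50) * 3 = 33/50
  H: (17/50) * 2 = 34/50
  B: (10/50) * 4 = 40/50
Sum = (36 + 33 + 34 + 40)/50 = 143/50

L = 143/50 = 2.8600 bits/symbol


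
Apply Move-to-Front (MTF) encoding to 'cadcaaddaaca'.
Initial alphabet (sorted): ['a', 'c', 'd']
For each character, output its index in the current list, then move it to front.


MTF encoding:
'c': index 1 in ['a', 'c', 'd'] -> ['c', 'a', 'd']
'a': index 1 in ['c', 'a', 'd'] -> ['a', 'c', 'd']
'd': index 2 in ['a', 'c', 'd'] -> ['d', 'a', 'c']
'c': index 2 in ['d', 'a', 'c'] -> ['c', 'd', 'a']
'a': index 2 in ['c', 'd', 'a'] -> ['a', 'c', 'd']
'a': index 0 in ['a', 'c', 'd'] -> ['a', 'c', 'd']
'd': index 2 in ['a', 'c', 'd'] -> ['d', 'a', 'c']
'd': index 0 in ['d', 'a', 'c'] -> ['d', 'a', 'c']
'a': index 1 in ['d', 'a', 'c'] -> ['a', 'd', 'c']
'a': index 0 in ['a', 'd', 'c'] -> ['a', 'd', 'c']
'c': index 2 in ['a', 'd', 'c'] -> ['c', 'a', 'd']
'a': index 1 in ['c', 'a', 'd'] -> ['a', 'c', 'd']


Output: [1, 1, 2, 2, 2, 0, 2, 0, 1, 0, 2, 1]


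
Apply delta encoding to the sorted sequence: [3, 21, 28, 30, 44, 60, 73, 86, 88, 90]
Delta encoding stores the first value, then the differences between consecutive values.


First value: 3
Deltas:
  21 - 3 = 18
  28 - 21 = 7
  30 - 28 = 2
  44 - 30 = 14
  60 - 44 = 16
  73 - 60 = 13
  86 - 73 = 13
  88 - 86 = 2
  90 - 88 = 2


Delta encoded: [3, 18, 7, 2, 14, 16, 13, 13, 2, 2]


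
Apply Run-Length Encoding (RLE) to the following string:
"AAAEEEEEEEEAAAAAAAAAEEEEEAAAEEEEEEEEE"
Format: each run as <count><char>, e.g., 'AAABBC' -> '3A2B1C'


Scanning runs left to right:
  i=0: run of 'A' x 3 -> '3A'
  i=3: run of 'E' x 8 -> '8E'
  i=11: run of 'A' x 9 -> '9A'
  i=20: run of 'E' x 5 -> '5E'
  i=25: run of 'A' x 3 -> '3A'
  i=28: run of 'E' x 9 -> '9E'

RLE = 3A8E9A5E3A9E


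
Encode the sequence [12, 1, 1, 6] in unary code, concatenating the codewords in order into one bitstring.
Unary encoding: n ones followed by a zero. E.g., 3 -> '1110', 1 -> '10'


Encode each number as n ones followed by a terminating 0:
  12 -> 1111111111110 (13 bits)
  1 -> 10 (2 bits)
  1 -> 10 (2 bits)
  6 -> 1111110 (7 bits)
Total length = 13 + 2 + 2 + 7 = 24 bits.

Unary([12, 1, 1, 6]) = 111111111111010101111110 (24 bits)


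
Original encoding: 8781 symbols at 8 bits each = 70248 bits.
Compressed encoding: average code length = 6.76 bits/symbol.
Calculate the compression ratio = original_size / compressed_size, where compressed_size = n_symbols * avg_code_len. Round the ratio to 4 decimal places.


original_size = n_symbols * orig_bits = 8781 * 8 = 70248 bits
compressed_size = n_symbols * avg_code_len = 8781 * 6.76 = 59359.56 bits
ratio = original_size / compressed_size = 70248 / 59359.56 = 1.1834

Compression ratio = 1.1834


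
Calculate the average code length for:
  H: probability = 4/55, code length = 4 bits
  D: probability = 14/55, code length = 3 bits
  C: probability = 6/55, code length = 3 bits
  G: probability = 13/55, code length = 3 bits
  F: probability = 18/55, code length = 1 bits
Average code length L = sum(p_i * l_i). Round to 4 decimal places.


Weighted contributions p_i * l_i:
  H: (4/55) * 4 = 16/55
  D: (14/55) * 3 = 42/55
  C: (6/55) * 3 = 18/55
  G: (13/55) * 3 = 39/55
  F: (18/55) * 1 = 18/55
Sum = (16 + 42 + 18 + 39 + 18)/55 = 133/55

L = 133/55 = 2.4182 bits/symbol


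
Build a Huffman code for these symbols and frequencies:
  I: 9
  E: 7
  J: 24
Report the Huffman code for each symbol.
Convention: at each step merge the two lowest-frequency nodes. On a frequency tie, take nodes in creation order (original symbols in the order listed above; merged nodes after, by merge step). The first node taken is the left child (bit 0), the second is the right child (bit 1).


Huffman tree construction:
Step 1: Merge E(7) + I(9) = 16
Step 2: Merge (E+I)(16) + J(24) = 40
Read each symbol's code off the tree from the root (left child = 0, right child = 1).

Codes:
  I: 01 (length 2)
  E: 00 (length 2)
  J: 1 (length 1)
Average code length: 56/40 = 1.4000 bits/symbol


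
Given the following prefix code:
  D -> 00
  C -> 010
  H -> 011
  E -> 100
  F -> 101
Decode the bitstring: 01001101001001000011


Decoding step by step:
Bits 010 -> C
Bits 011 -> H
Bits 010 -> C
Bits 010 -> C
Bits 010 -> C
Bits 00 -> D
Bits 011 -> H


Decoded message: CHCCCDH


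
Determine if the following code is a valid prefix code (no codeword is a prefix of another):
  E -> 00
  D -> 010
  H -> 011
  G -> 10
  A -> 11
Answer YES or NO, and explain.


Checking each pair (does one codeword prefix another?):
  E='00' vs D='010': no prefix
  E='00' vs H='011': no prefix
  E='00' vs G='10': no prefix
  E='00' vs A='11': no prefix
  D='010' vs E='00': no prefix
  D='010' vs H='011': no prefix
  D='010' vs G='10': no prefix
  D='010' vs A='11': no prefix
  H='011' vs E='00': no prefix
  H='011' vs D='010': no prefix
  H='011' vs G='10': no prefix
  H='011' vs A='11': no prefix
  G='10' vs E='00': no prefix
  G='10' vs D='010': no prefix
  G='10' vs H='011': no prefix
  G='10' vs A='11': no prefix
  A='11' vs E='00': no prefix
  A='11' vs D='010': no prefix
  A='11' vs H='011': no prefix
  A='11' vs G='10': no prefix
No violation found over all pairs.

YES -- this is a valid prefix code. No codeword is a prefix of any other codeword.


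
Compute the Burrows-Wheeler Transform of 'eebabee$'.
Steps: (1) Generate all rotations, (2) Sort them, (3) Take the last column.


Rotations (sorted):
  0: $eebabee -> last char: e
  1: abee$eeb -> last char: b
  2: babee$ee -> last char: e
  3: bee$eeba -> last char: a
  4: e$eebabe -> last char: e
  5: ebabee$e -> last char: e
  6: ee$eebab -> last char: b
  7: eebabee$ -> last char: $


BWT = ebeaeeb$


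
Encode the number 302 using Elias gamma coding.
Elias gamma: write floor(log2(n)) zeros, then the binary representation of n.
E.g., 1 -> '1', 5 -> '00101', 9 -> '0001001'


num_bits = floor(log2(302)) + 1 = 9
leading_zeros = num_bits - 1 = 8
binary(302) = 100101110

Elias gamma(302) = '00000000' + '100101110' = 00000000100101110 (17 bits)


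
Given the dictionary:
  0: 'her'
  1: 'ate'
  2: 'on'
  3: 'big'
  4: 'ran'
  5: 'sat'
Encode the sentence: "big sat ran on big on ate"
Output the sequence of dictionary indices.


Look up each word in the dictionary:
  'big' -> 3
  'sat' -> 5
  'ran' -> 4
  'on' -> 2
  'big' -> 3
  'on' -> 2
  'ate' -> 1

Encoded: [3, 5, 4, 2, 3, 2, 1]


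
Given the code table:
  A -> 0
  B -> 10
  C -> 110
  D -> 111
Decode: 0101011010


Decoding:
0 -> A
10 -> B
10 -> B
110 -> C
10 -> B


Result: ABBCB


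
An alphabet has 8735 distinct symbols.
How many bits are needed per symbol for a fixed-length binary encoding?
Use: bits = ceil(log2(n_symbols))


log2(8735) = 13.0926
Bracket: 2^13 = 8192 < 8735 <= 2^14 = 16384
So ceil(log2(8735)) = 14

bits = ceil(log2(8735)) = ceil(13.0926) = 14 bits


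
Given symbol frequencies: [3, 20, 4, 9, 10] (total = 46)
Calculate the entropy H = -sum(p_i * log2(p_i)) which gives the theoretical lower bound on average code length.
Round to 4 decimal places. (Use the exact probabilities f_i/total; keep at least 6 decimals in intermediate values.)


Per-symbol terms -p_i * log2(p_i) with p_i = f_i/46:
  p = 3/46 = 0.065217: log2(p) = -3.938599, -p*log2(p) = 0.256865
  p = 20/46 = 0.434783: log2(p) = -1.201634, -p*log2(p) = 0.522450
  p = 4/46 = 0.086957: log2(p) = -3.523562, -p*log2(p) = 0.306397
  p = 9/46 = 0.195652: log2(p) = -2.353637, -p*log2(p) = 0.460494
  p = 10/46 = 0.217391: log2(p) = -2.201634, -p*log2(p) = 0.478616
H = 0.256865 + 0.522450 + 0.306397 + 0.460494 + 0.478616 = 2.024822

H = 2.0248 bits/symbol


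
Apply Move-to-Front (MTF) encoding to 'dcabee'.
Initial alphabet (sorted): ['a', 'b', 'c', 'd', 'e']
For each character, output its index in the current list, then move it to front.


MTF encoding:
'd': index 3 in ['a', 'b', 'c', 'd', 'e'] -> ['d', 'a', 'b', 'c', 'e']
'c': index 3 in ['d', 'a', 'b', 'c', 'e'] -> ['c', 'd', 'a', 'b', 'e']
'a': index 2 in ['c', 'd', 'a', 'b', 'e'] -> ['a', 'c', 'd', 'b', 'e']
'b': index 3 in ['a', 'c', 'd', 'b', 'e'] -> ['b', 'a', 'c', 'd', 'e']
'e': index 4 in ['b', 'a', 'c', 'd', 'e'] -> ['e', 'b', 'a', 'c', 'd']
'e': index 0 in ['e', 'b', 'a', 'c', 'd'] -> ['e', 'b', 'a', 'c', 'd']


Output: [3, 3, 2, 3, 4, 0]


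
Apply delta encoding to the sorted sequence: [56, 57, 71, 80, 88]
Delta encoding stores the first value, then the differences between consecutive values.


First value: 56
Deltas:
  57 - 56 = 1
  71 - 57 = 14
  80 - 71 = 9
  88 - 80 = 8


Delta encoded: [56, 1, 14, 9, 8]


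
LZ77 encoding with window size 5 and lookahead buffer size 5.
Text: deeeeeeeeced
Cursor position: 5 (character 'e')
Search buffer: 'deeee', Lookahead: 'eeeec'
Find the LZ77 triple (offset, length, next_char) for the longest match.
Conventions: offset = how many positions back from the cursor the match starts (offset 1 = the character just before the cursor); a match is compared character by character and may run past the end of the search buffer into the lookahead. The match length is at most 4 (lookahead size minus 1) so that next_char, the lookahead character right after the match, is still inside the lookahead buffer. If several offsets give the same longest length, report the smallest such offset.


Try each offset into the search buffer:
  offset=1 (pos 4, char 'e'): match length 4
  offset=2 (pos 3, char 'e'): match length 4
  offset=3 (pos 2, char 'e'): match length 4
  offset=4 (pos 1, char 'e'): match length 4
  offset=5 (pos 0, char 'd'): match length 0
Longest match has length 4, found at offsets 1, 2, 3, 4; take the smallest, offset 1.
next_char = character at position 5 + 4 = 9 -> 'c'

Best match: offset=1, length=4 (matching 'eeee' starting at position 4)
LZ77 triple: (1, 4, 'c')


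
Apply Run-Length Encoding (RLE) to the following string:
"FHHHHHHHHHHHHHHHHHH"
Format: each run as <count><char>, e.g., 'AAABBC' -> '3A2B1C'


Scanning runs left to right:
  i=0: run of 'F' x 1 -> '1F'
  i=1: run of 'H' x 18 -> '18H'

RLE = 1F18H


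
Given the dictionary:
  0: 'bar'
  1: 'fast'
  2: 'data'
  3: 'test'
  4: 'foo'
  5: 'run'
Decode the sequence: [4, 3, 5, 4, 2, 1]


Look up each index in the dictionary:
  4 -> 'foo'
  3 -> 'test'
  5 -> 'run'
  4 -> 'foo'
  2 -> 'data'
  1 -> 'fast'

Decoded: "foo test run foo data fast"


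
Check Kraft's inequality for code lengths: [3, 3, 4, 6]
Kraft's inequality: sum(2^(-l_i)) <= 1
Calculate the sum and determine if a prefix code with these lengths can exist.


Sum = 2^(-3) + 2^(-3) + 2^(-4) + 2^(-6)
    = 0.125 + 0.125 + 0.0625 + 0.015625
    = 21/64 = 0.328125
Since 0.328125 <= 1, Kraft's inequality IS satisfied.
A prefix code with these lengths CAN exist.

Kraft sum = 0.328125. Satisfied.


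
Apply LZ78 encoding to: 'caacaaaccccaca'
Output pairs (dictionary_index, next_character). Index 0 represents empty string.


LZ78 encoding steps:
Dictionary: {0: ''}
Step 1: w='' (idx 0), next='c' -> output (0, 'c'), add 'c' as idx 1
Step 2: w='' (idx 0), next='a' -> output (0, 'a'), add 'a' as idx 2
Step 3: w='a' (idx 2), next='c' -> output (2, 'c'), add 'ac' as idx 3
Step 4: w='a' (idx 2), next='a' -> output (2, 'a'), add 'aa' as idx 4
Step 5: w='ac' (idx 3), next='c' -> output (3, 'c'), add 'acc' as idx 5
Step 6: w='c' (idx 1), next='c' -> output (1, 'c'), add 'cc' as idx 6
Step 7: w='ac' (idx 3), next='a' -> output (3, 'a'), add 'aca' as idx 7


Encoded: [(0, 'c'), (0, 'a'), (2, 'c'), (2, 'a'), (3, 'c'), (1, 'c'), (3, 'a')]


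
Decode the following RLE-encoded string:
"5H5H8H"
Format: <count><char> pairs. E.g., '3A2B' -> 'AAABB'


Expanding each <count><char> pair:
  5H -> 'HHHHH'
  5H -> 'HHHHH'
  8H -> 'HHHHHHHH'

Decoded = HHHHHHHHHHHHHHHHHH


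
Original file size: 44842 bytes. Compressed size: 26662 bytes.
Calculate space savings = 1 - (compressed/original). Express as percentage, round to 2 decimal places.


ratio = compressed/original = 26662/44842 = 0.594577
savings = 1 - ratio = 1 - 0.594577 = 0.405423
as a percentage: 0.405423 * 100 = 40.54%

Space savings = 1 - 26662/44842 = 40.54%


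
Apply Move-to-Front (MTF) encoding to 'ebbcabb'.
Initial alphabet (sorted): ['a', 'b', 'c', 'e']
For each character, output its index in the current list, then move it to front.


MTF encoding:
'e': index 3 in ['a', 'b', 'c', 'e'] -> ['e', 'a', 'b', 'c']
'b': index 2 in ['e', 'a', 'b', 'c'] -> ['b', 'e', 'a', 'c']
'b': index 0 in ['b', 'e', 'a', 'c'] -> ['b', 'e', 'a', 'c']
'c': index 3 in ['b', 'e', 'a', 'c'] -> ['c', 'b', 'e', 'a']
'a': index 3 in ['c', 'b', 'e', 'a'] -> ['a', 'c', 'b', 'e']
'b': index 2 in ['a', 'c', 'b', 'e'] -> ['b', 'a', 'c', 'e']
'b': index 0 in ['b', 'a', 'c', 'e'] -> ['b', 'a', 'c', 'e']


Output: [3, 2, 0, 3, 3, 2, 0]


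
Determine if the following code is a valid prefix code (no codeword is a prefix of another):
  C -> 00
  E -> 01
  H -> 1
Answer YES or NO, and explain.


Checking each pair (does one codeword prefix another?):
  C='00' vs E='01': no prefix
  C='00' vs H='1': no prefix
  E='01' vs C='00': no prefix
  E='01' vs H='1': no prefix
  H='1' vs C='00': no prefix
  H='1' vs E='01': no prefix
No violation found over all pairs.

YES -- this is a valid prefix code. No codeword is a prefix of any other codeword.


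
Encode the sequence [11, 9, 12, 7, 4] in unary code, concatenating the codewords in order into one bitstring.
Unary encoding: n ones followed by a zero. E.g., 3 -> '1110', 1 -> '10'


Encode each number as n ones followed by a terminating 0:
  11 -> 111111111110 (12 bits)
  9 -> 1111111110 (10 bits)
  12 -> 1111111111110 (13 bits)
  7 -> 11111110 (8 bits)
  4 -> 11110 (5 bits)
Total length = 12 + 10 + 13 + 8 + 5 = 48 bits.

Unary([11, 9, 12, 7, 4]) = 111111111110111111111011111111111101111111011110 (48 bits)


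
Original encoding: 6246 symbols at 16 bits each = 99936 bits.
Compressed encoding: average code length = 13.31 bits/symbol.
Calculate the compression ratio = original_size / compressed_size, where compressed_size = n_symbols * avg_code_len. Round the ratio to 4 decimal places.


original_size = n_symbols * orig_bits = 6246 * 16 = 99936 bits
compressed_size = n_symbols * avg_code_len = 6246 * 13.31 = 83134.26 bits
ratio = original_size / compressed_size = 99936 / 83134.26 = 1.2021

Compression ratio = 1.2021


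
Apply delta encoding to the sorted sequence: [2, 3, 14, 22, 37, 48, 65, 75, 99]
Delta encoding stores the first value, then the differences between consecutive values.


First value: 2
Deltas:
  3 - 2 = 1
  14 - 3 = 11
  22 - 14 = 8
  37 - 22 = 15
  48 - 37 = 11
  65 - 48 = 17
  75 - 65 = 10
  99 - 75 = 24


Delta encoded: [2, 1, 11, 8, 15, 11, 17, 10, 24]


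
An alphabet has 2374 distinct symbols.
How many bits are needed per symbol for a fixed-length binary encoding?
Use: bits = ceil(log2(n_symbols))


log2(2374) = 11.2131
Bracket: 2^11 = 2048 < 2374 <= 2^12 = 4096
So ceil(log2(2374)) = 12

bits = ceil(log2(2374)) = ceil(11.2131) = 12 bits


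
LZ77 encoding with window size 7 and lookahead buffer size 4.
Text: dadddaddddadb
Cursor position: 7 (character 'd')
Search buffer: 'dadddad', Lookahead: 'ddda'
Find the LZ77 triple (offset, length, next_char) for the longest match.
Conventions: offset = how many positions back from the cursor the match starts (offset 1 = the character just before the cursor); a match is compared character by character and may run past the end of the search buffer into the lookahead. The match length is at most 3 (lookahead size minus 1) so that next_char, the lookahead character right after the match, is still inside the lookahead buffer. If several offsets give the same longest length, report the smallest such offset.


Try each offset into the search buffer:
  offset=1 (pos 6, char 'd'): match length 3
  offset=2 (pos 5, char 'a'): match length 0
  offset=3 (pos 4, char 'd'): match length 1
  offset=4 (pos 3, char 'd'): match length 2
  offset=5 (pos 2, char 'd'): match length 3
  offset=6 (pos 1, char 'a'): match length 0
  offset=7 (pos 0, char 'd'): match length 1
Longest match has length 3, found at offsets 1, 5; take the smallest, offset 1.
next_char = character at position 7 + 3 = 10 -> 'a'

Best match: offset=1, length=3 (matching 'ddd' starting at position 6)
LZ77 triple: (1, 3, 'a')


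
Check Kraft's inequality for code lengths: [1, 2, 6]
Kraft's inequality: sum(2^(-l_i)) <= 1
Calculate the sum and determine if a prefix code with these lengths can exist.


Sum = 2^(-1) + 2^(-2) + 2^(-6)
    = 0.5 + 0.25 + 0.015625
    = 49/64 = 0.765625
Since 0.765625 <= 1, Kraft's inequality IS satisfied.
A prefix code with these lengths CAN exist.

Kraft sum = 0.765625. Satisfied.


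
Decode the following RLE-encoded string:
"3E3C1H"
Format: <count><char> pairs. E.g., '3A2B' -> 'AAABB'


Expanding each <count><char> pair:
  3E -> 'EEE'
  3C -> 'CCC'
  1H -> 'H'

Decoded = EEECCCH


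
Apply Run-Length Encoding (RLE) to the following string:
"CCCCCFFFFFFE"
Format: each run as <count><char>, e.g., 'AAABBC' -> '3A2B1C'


Scanning runs left to right:
  i=0: run of 'C' x 5 -> '5C'
  i=5: run of 'F' x 6 -> '6F'
  i=11: run of 'E' x 1 -> '1E'

RLE = 5C6F1E


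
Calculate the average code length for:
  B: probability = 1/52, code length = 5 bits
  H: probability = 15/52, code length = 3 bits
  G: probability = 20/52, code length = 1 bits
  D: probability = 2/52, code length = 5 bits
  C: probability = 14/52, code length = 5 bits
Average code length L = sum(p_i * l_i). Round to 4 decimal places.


Weighted contributions p_i * l_i:
  B: (1/52) * 5 = 5/52
  H: (15/52) * 3 = 45/52
  G: (20/52) * 1 = 20/52
  D: (2/52) * 5 = 10/52
  C: (14/52) * 5 = 70/52
Sum = (5 + 45 + 20 + 10 + 70)/52 = 150/52

L = 150/52 = 2.8846 bits/symbol


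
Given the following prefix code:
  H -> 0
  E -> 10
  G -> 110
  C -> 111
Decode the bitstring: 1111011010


Decoding step by step:
Bits 111 -> C
Bits 10 -> E
Bits 110 -> G
Bits 10 -> E


Decoded message: CEGE


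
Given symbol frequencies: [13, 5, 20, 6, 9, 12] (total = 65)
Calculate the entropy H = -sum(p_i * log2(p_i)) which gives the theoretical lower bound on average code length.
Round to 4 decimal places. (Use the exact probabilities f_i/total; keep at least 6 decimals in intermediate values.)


Per-symbol terms -p_i * log2(p_i) with p_i = f_i/65:
  p = 13/65 = 0.200000: log2(p) = -2.321928, -p*log2(p) = 0.464386
  p = 5/65 = 0.076923: log2(p) = -3.700440, -p*log2(p) = 0.284649
  p = 20/65 = 0.307692: log2(p) = -1.700440, -p*log2(p) = 0.523212
  p = 6/65 = 0.092308: log2(p) = -3.437405, -p*log2(p) = 0.317299
  p = 9/65 = 0.138462: log2(p) = -2.852443, -p*log2(p) = 0.394954
  p = 12/65 = 0.184615: log2(p) = -2.437405, -p*log2(p) = 0.449983
H = 0.464386 + 0.284649 + 0.523212 + 0.317299 + 0.394954 + 0.449983 = 2.434483

H = 2.4345 bits/symbol


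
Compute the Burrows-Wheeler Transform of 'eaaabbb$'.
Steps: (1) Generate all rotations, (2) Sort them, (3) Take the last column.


Rotations (sorted):
  0: $eaaabbb -> last char: b
  1: aaabbb$e -> last char: e
  2: aabbb$ea -> last char: a
  3: abbb$eaa -> last char: a
  4: b$eaaabb -> last char: b
  5: bb$eaaab -> last char: b
  6: bbb$eaaa -> last char: a
  7: eaaabbb$ -> last char: $


BWT = beaabba$


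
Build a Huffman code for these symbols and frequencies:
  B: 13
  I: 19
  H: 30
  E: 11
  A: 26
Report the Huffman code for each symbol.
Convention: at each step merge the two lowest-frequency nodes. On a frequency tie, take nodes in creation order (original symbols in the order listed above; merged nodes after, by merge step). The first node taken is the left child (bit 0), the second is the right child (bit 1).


Huffman tree construction:
Step 1: Merge E(11) + B(13) = 24
Step 2: Merge I(19) + (E+B)(24) = 43
Step 3: Merge A(26) + H(30) = 56
Step 4: Merge (I+(E+B))(43) + (A+H)(56) = 99
Read each symbol's code off the tree from the root (left child = 0, right child = 1).

Codes:
  B: 011 (length 3)
  I: 00 (length 2)
  H: 11 (length 2)
  E: 010 (length 3)
  A: 10 (length 2)
Average code length: 222/99 = 2.2424 bits/symbol


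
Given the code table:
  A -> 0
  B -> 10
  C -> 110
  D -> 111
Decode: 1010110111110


Decoding:
10 -> B
10 -> B
110 -> C
111 -> D
110 -> C


Result: BBCDC


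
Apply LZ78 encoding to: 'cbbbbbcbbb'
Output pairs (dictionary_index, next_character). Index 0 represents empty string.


LZ78 encoding steps:
Dictionary: {0: ''}
Step 1: w='' (idx 0), next='c' -> output (0, 'c'), add 'c' as idx 1
Step 2: w='' (idx 0), next='b' -> output (0, 'b'), add 'b' as idx 2
Step 3: w='b' (idx 2), next='b' -> output (2, 'b'), add 'bb' as idx 3
Step 4: w='bb' (idx 3), next='c' -> output (3, 'c'), add 'bbc' as idx 4
Step 5: w='bb' (idx 3), next='b' -> output (3, 'b'), add 'bbb' as idx 5


Encoded: [(0, 'c'), (0, 'b'), (2, 'b'), (3, 'c'), (3, 'b')]


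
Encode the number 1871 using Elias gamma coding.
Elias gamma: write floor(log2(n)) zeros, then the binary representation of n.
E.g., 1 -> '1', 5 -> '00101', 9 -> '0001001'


num_bits = floor(log2(1871)) + 1 = 11
leading_zeros = num_bits - 1 = 10
binary(1871) = 11101001111

Elias gamma(1871) = '0000000000' + '11101001111' = 000000000011101001111 (21 bits)


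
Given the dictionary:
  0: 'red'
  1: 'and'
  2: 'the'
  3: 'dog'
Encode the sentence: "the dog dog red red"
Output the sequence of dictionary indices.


Look up each word in the dictionary:
  'the' -> 2
  'dog' -> 3
  'dog' -> 3
  'red' -> 0
  'red' -> 0

Encoded: [2, 3, 3, 0, 0]


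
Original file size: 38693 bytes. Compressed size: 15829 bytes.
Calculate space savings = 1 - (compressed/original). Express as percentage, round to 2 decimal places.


ratio = compressed/original = 15829/38693 = 0.409092
savings = 1 - ratio = 1 - 0.409092 = 0.590908
as a percentage: 0.590908 * 100 = 59.09%

Space savings = 1 - 15829/38693 = 59.09%


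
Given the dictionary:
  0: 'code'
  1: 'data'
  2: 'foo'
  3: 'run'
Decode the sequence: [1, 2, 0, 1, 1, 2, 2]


Look up each index in the dictionary:
  1 -> 'data'
  2 -> 'foo'
  0 -> 'code'
  1 -> 'data'
  1 -> 'data'
  2 -> 'foo'
  2 -> 'foo'

Decoded: "data foo code data data foo foo"


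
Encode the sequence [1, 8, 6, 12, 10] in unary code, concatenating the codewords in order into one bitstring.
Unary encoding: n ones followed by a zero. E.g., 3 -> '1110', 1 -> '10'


Encode each number as n ones followed by a terminating 0:
  1 -> 10 (2 bits)
  8 -> 111111110 (9 bits)
  6 -> 1111110 (7 bits)
  12 -> 1111111111110 (13 bits)
  10 -> 11111111110 (11 bits)
Total length = 2 + 9 + 7 + 13 + 11 = 42 bits.

Unary([1, 8, 6, 12, 10]) = 101111111101111110111111111111011111111110 (42 bits)


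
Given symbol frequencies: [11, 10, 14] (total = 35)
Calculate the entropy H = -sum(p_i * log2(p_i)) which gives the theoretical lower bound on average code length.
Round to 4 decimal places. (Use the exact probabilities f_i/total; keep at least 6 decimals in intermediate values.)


Per-symbol terms -p_i * log2(p_i) with p_i = f_i/35:
  p = 11/35 = 0.314286: log2(p) = -1.669851, -p*log2(p) = 0.524810
  p = 10/35 = 0.285714: log2(p) = -1.807355, -p*log2(p) = 0.516387
  p = 14/35 = 0.400000: log2(p) = -1.321928, -p*log2(p) = 0.528771
H = 0.524810 + 0.516387 + 0.528771 = 1.569968

H = 1.57 bits/symbol


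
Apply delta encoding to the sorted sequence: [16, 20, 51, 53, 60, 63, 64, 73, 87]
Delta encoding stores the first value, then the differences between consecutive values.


First value: 16
Deltas:
  20 - 16 = 4
  51 - 20 = 31
  53 - 51 = 2
  60 - 53 = 7
  63 - 60 = 3
  64 - 63 = 1
  73 - 64 = 9
  87 - 73 = 14


Delta encoded: [16, 4, 31, 2, 7, 3, 1, 9, 14]


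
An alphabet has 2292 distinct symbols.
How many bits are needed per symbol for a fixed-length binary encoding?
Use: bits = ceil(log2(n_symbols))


log2(2292) = 11.1624
Bracket: 2^11 = 2048 < 2292 <= 2^12 = 4096
So ceil(log2(2292)) = 12

bits = ceil(log2(2292)) = ceil(11.1624) = 12 bits


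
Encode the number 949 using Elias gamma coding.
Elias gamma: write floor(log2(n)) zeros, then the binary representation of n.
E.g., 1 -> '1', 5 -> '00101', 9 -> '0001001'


num_bits = floor(log2(949)) + 1 = 10
leading_zeros = num_bits - 1 = 9
binary(949) = 1110110101

Elias gamma(949) = '000000000' + '1110110101' = 0000000001110110101 (19 bits)


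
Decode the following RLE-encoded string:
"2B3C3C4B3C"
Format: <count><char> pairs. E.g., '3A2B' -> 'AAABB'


Expanding each <count><char> pair:
  2B -> 'BB'
  3C -> 'CCC'
  3C -> 'CCC'
  4B -> 'BBBB'
  3C -> 'CCC'

Decoded = BBCCCCCCBBBBCCC


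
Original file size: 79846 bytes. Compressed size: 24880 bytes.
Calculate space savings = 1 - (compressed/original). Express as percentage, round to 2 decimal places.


ratio = compressed/original = 24880/79846 = 0.3116
savings = 1 - ratio = 1 - 0.3116 = 0.6884
as a percentage: 0.6884 * 100 = 68.84%

Space savings = 1 - 24880/79846 = 68.84%


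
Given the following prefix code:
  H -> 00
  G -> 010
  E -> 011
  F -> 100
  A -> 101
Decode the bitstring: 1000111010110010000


Decoding step by step:
Bits 100 -> F
Bits 011 -> E
Bits 101 -> A
Bits 011 -> E
Bits 00 -> H
Bits 100 -> F
Bits 00 -> H


Decoded message: FEAEHFH


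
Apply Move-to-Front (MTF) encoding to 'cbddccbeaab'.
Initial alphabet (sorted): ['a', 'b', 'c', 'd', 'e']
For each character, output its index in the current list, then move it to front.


MTF encoding:
'c': index 2 in ['a', 'b', 'c', 'd', 'e'] -> ['c', 'a', 'b', 'd', 'e']
'b': index 2 in ['c', 'a', 'b', 'd', 'e'] -> ['b', 'c', 'a', 'd', 'e']
'd': index 3 in ['b', 'c', 'a', 'd', 'e'] -> ['d', 'b', 'c', 'a', 'e']
'd': index 0 in ['d', 'b', 'c', 'a', 'e'] -> ['d', 'b', 'c', 'a', 'e']
'c': index 2 in ['d', 'b', 'c', 'a', 'e'] -> ['c', 'd', 'b', 'a', 'e']
'c': index 0 in ['c', 'd', 'b', 'a', 'e'] -> ['c', 'd', 'b', 'a', 'e']
'b': index 2 in ['c', 'd', 'b', 'a', 'e'] -> ['b', 'c', 'd', 'a', 'e']
'e': index 4 in ['b', 'c', 'd', 'a', 'e'] -> ['e', 'b', 'c', 'd', 'a']
'a': index 4 in ['e', 'b', 'c', 'd', 'a'] -> ['a', 'e', 'b', 'c', 'd']
'a': index 0 in ['a', 'e', 'b', 'c', 'd'] -> ['a', 'e', 'b', 'c', 'd']
'b': index 2 in ['a', 'e', 'b', 'c', 'd'] -> ['b', 'a', 'e', 'c', 'd']


Output: [2, 2, 3, 0, 2, 0, 2, 4, 4, 0, 2]


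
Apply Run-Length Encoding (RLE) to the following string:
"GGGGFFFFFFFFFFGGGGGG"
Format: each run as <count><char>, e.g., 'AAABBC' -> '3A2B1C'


Scanning runs left to right:
  i=0: run of 'G' x 4 -> '4G'
  i=4: run of 'F' x 10 -> '10F'
  i=14: run of 'G' x 6 -> '6G'

RLE = 4G10F6G


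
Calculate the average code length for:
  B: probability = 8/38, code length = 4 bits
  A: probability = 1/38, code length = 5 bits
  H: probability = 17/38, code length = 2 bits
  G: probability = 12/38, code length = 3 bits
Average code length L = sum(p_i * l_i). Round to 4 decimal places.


Weighted contributions p_i * l_i:
  B: (8/38) * 4 = 32/38
  A: (1/38) * 5 = 5/38
  H: (17/38) * 2 = 34/38
  G: (12/38) * 3 = 36/38
Sum = (32 + 5 + 34 + 36)/38 = 107/38

L = 107/38 = 2.8158 bits/symbol


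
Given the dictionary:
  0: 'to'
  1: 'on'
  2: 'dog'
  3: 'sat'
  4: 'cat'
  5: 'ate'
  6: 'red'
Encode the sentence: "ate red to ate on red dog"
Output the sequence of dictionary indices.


Look up each word in the dictionary:
  'ate' -> 5
  'red' -> 6
  'to' -> 0
  'ate' -> 5
  'on' -> 1
  'red' -> 6
  'dog' -> 2

Encoded: [5, 6, 0, 5, 1, 6, 2]


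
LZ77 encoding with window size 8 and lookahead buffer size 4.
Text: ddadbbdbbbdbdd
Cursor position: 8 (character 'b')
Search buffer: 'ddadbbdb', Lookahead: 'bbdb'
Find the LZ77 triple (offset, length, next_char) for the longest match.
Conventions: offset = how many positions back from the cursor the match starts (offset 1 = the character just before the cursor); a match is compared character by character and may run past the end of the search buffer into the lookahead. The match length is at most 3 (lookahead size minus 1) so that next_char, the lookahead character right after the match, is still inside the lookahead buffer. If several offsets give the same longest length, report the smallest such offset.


Try each offset into the search buffer:
  offset=1 (pos 7, char 'b'): match length 2
  offset=2 (pos 6, char 'd'): match length 0
  offset=3 (pos 5, char 'b'): match length 1
  offset=4 (pos 4, char 'b'): match length 3
  offset=5 (pos 3, char 'd'): match length 0
  offset=6 (pos 2, char 'a'): match length 0
  offset=7 (pos 1, char 'd'): match length 0
  offset=8 (pos 0, char 'd'): match length 0
Longest match has length 3 at offset 4.
next_char = character at position 8 + 3 = 11 -> 'b'

Best match: offset=4, length=3 (matching 'bbd' starting at position 4)
LZ77 triple: (4, 3, 'b')


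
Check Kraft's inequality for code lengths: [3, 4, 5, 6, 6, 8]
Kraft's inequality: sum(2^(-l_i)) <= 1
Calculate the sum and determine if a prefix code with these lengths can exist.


Sum = 2^(-3) + 2^(-4) + 2^(-5) + 2^(-6) + 2^(-6) + 2^(-8)
    = 0.125 + 0.0625 + 0.03125 + 0.015625 + 0.015625 + 0.00390625
    = 65/256 = 0.25390625
Since 0.25390625 <= 1, Kraft's inequality IS satisfied.
A prefix code with these lengths CAN exist.

Kraft sum = 0.25390625. Satisfied.


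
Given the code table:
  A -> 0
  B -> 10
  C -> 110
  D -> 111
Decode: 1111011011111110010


Decoding:
111 -> D
10 -> B
110 -> C
111 -> D
111 -> D
10 -> B
0 -> A
10 -> B


Result: DBCDDBAB


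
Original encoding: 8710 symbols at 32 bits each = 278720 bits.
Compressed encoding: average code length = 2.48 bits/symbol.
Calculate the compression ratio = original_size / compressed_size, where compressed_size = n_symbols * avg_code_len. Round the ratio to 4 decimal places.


original_size = n_symbols * orig_bits = 8710 * 32 = 278720 bits
compressed_size = n_symbols * avg_code_len = 8710 * 2.48 = 21600.8 bits
ratio = original_size / compressed_size = 278720 / 21600.8 = 12.9032

Compression ratio = 12.9032


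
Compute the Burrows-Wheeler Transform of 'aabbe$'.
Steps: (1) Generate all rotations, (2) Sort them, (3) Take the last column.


Rotations (sorted):
  0: $aabbe -> last char: e
  1: aabbe$ -> last char: $
  2: abbe$a -> last char: a
  3: bbe$aa -> last char: a
  4: be$aab -> last char: b
  5: e$aabb -> last char: b


BWT = e$aabb


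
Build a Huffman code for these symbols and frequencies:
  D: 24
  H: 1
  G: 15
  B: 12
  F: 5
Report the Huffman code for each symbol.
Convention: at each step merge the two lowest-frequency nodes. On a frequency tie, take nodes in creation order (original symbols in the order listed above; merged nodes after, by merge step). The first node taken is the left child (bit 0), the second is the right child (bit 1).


Huffman tree construction:
Step 1: Merge H(1) + F(5) = 6
Step 2: Merge (H+F)(6) + B(12) = 18
Step 3: Merge G(15) + ((H+F)+B)(18) = 33
Step 4: Merge D(24) + (G+((H+F)+B))(33) = 57
Read each symbol's code off the tree from the root (left child = 0, right child = 1).

Codes:
  D: 0 (length 1)
  H: 1100 (length 4)
  G: 10 (length 2)
  B: 111 (length 3)
  F: 1101 (length 4)
Average code length: 114/57 = 2.0000 bits/symbol


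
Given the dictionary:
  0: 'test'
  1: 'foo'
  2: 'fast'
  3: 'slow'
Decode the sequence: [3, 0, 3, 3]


Look up each index in the dictionary:
  3 -> 'slow'
  0 -> 'test'
  3 -> 'slow'
  3 -> 'slow'

Decoded: "slow test slow slow"


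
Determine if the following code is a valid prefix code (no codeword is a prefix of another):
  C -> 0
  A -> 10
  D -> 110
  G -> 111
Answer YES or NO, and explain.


Checking each pair (does one codeword prefix another?):
  C='0' vs A='10': no prefix
  C='0' vs D='110': no prefix
  C='0' vs G='111': no prefix
  A='10' vs C='0': no prefix
  A='10' vs D='110': no prefix
  A='10' vs G='111': no prefix
  D='110' vs C='0': no prefix
  D='110' vs A='10': no prefix
  D='110' vs G='111': no prefix
  G='111' vs C='0': no prefix
  G='111' vs A='10': no prefix
  G='111' vs D='110': no prefix
No violation found over all pairs.

YES -- this is a valid prefix code. No codeword is a prefix of any other codeword.


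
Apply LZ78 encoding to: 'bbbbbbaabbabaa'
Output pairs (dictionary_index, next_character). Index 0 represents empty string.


LZ78 encoding steps:
Dictionary: {0: ''}
Step 1: w='' (idx 0), next='b' -> output (0, 'b'), add 'b' as idx 1
Step 2: w='b' (idx 1), next='b' -> output (1, 'b'), add 'bb' as idx 2
Step 3: w='bb' (idx 2), next='b' -> output (2, 'b'), add 'bbb' as idx 3
Step 4: w='' (idx 0), next='a' -> output (0, 'a'), add 'a' as idx 4
Step 5: w='a' (idx 4), next='b' -> output (4, 'b'), add 'ab' as idx 5
Step 6: w='b' (idx 1), next='a' -> output (1, 'a'), add 'ba' as idx 6
Step 7: w='ba' (idx 6), next='a' -> output (6, 'a'), add 'baa' as idx 7


Encoded: [(0, 'b'), (1, 'b'), (2, 'b'), (0, 'a'), (4, 'b'), (1, 'a'), (6, 'a')]


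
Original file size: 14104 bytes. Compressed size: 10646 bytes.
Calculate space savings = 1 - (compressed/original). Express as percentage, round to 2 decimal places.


ratio = compressed/original = 10646/14104 = 0.754821
savings = 1 - ratio = 1 - 0.754821 = 0.245179
as a percentage: 0.245179 * 100 = 24.52%

Space savings = 1 - 10646/14104 = 24.52%


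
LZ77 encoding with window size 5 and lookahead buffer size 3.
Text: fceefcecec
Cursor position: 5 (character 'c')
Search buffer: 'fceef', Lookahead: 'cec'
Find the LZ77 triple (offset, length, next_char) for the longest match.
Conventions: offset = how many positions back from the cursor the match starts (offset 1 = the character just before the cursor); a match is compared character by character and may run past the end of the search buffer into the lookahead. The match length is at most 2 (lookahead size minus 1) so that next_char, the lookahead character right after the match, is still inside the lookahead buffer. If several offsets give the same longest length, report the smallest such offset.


Try each offset into the search buffer:
  offset=1 (pos 4, char 'f'): match length 0
  offset=2 (pos 3, char 'e'): match length 0
  offset=3 (pos 2, char 'e'): match length 0
  offset=4 (pos 1, char 'c'): match length 2
  offset=5 (pos 0, char 'f'): match length 0
Longest match has length 2 at offset 4.
next_char = character at position 5 + 2 = 7 -> 'c'

Best match: offset=4, length=2 (matching 'ce' starting at position 1)
LZ77 triple: (4, 2, 'c')


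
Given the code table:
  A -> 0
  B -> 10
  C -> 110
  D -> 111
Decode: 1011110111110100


Decoding:
10 -> B
111 -> D
10 -> B
111 -> D
110 -> C
10 -> B
0 -> A


Result: BDBDCBA


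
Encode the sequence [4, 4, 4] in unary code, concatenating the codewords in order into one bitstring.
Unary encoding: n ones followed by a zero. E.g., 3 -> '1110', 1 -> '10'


Encode each number as n ones followed by a terminating 0:
  4 -> 11110 (5 bits)
  4 -> 11110 (5 bits)
  4 -> 11110 (5 bits)
Total length = 5 + 5 + 5 = 15 bits.

Unary([4, 4, 4]) = 111101111011110 (15 bits)


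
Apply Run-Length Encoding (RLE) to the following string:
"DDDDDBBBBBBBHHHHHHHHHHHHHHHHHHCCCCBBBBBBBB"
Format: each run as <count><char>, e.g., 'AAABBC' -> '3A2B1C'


Scanning runs left to right:
  i=0: run of 'D' x 5 -> '5D'
  i=5: run of 'B' x 7 -> '7B'
  i=12: run of 'H' x 18 -> '18H'
  i=30: run of 'C' x 4 -> '4C'
  i=34: run of 'B' x 8 -> '8B'

RLE = 5D7B18H4C8B


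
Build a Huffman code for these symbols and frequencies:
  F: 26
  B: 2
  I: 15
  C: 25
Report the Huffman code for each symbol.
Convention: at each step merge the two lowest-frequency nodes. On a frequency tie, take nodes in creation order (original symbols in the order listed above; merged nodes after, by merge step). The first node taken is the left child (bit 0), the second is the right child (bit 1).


Huffman tree construction:
Step 1: Merge B(2) + I(15) = 17
Step 2: Merge (B+I)(17) + C(25) = 42
Step 3: Merge F(26) + ((B+I)+C)(42) = 68
Read each symbol's code off the tree from the root (left child = 0, right child = 1).

Codes:
  F: 0 (length 1)
  B: 100 (length 3)
  I: 101 (length 3)
  C: 11 (length 2)
Average code length: 127/68 = 1.8676 bits/symbol


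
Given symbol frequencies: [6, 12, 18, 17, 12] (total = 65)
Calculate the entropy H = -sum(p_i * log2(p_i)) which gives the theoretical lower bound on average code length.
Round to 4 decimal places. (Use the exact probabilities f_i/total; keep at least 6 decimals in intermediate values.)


Per-symbol terms -p_i * log2(p_i) with p_i = f_i/65:
  p = 6/65 = 0.092308: log2(p) = -3.437405, -p*log2(p) = 0.317299
  p = 12/65 = 0.184615: log2(p) = -2.437405, -p*log2(p) = 0.449983
  p = 18/65 = 0.276923: log2(p) = -1.852443, -p*log2(p) = 0.512984
  p = 17/65 = 0.261538: log2(p) = -1.934905, -p*log2(p) = 0.506052
  p = 12/65 = 0.184615: log2(p) = -2.437405, -p*log2(p) = 0.449983
H = 0.317299 + 0.449983 + 0.512984 + 0.506052 + 0.449983 = 2.236301

H = 2.2363 bits/symbol


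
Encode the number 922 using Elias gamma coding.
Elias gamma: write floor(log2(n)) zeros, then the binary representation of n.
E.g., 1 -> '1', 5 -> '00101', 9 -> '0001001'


num_bits = floor(log2(922)) + 1 = 10
leading_zeros = num_bits - 1 = 9
binary(922) = 1110011010

Elias gamma(922) = '000000000' + '1110011010' = 0000000001110011010 (19 bits)


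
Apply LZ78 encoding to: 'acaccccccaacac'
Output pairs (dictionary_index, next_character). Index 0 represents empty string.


LZ78 encoding steps:
Dictionary: {0: ''}
Step 1: w='' (idx 0), next='a' -> output (0, 'a'), add 'a' as idx 1
Step 2: w='' (idx 0), next='c' -> output (0, 'c'), add 'c' as idx 2
Step 3: w='a' (idx 1), next='c' -> output (1, 'c'), add 'ac' as idx 3
Step 4: w='c' (idx 2), next='c' -> output (2, 'c'), add 'cc' as idx 4
Step 5: w='cc' (idx 4), next='c' -> output (4, 'c'), add 'ccc' as idx 5
Step 6: w='a' (idx 1), next='a' -> output (1, 'a'), add 'aa' as idx 6
Step 7: w='c' (idx 2), next='a' -> output (2, 'a'), add 'ca' as idx 7
Step 8: w='c' (idx 2), end of input -> output (2, '')


Encoded: [(0, 'a'), (0, 'c'), (1, 'c'), (2, 'c'), (4, 'c'), (1, 'a'), (2, 'a'), (2, '')]
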